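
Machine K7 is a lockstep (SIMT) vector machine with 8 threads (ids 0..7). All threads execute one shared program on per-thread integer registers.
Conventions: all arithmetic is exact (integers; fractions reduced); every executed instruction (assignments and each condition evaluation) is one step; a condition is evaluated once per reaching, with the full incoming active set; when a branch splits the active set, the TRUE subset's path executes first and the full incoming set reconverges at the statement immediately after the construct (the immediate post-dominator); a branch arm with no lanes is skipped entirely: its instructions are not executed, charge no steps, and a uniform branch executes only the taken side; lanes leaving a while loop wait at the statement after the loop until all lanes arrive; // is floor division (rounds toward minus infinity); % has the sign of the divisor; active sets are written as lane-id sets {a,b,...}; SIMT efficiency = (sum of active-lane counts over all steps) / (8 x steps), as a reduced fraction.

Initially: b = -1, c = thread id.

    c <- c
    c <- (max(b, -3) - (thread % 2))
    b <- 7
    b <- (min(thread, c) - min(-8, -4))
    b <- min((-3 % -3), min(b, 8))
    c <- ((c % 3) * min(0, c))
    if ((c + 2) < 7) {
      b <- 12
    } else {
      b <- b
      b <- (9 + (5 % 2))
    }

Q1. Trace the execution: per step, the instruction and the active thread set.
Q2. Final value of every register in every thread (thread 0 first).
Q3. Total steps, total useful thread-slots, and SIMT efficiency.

step 0: c <- c                       {0,1,2,3,4,5,6,7}
step 1: c <- (max(b, -3) - (thread % 2)) {0,1,2,3,4,5,6,7}
step 2: b <- 7                       {0,1,2,3,4,5,6,7}
step 3: b <- (min(thread, c) - min(-8, -4)) {0,1,2,3,4,5,6,7}
step 4: b <- min((-3 % -3), min(b, 8)) {0,1,2,3,4,5,6,7}
step 5: c <- ((c % 3) * min(0, c))   {0,1,2,3,4,5,6,7}
step 6: eval ((c + 2) < 7)           {0,1,2,3,4,5,6,7}
step 7: b <- 12                      {0,1,2,3,4,5,6,7}

Answer: 8 steps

b: 12,12,12,12,12,12,12,12
c: -2,-2,-2,-2,-2,-2,-2,-2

steps = 8; useful = 64; efficiency = 64/64 = 1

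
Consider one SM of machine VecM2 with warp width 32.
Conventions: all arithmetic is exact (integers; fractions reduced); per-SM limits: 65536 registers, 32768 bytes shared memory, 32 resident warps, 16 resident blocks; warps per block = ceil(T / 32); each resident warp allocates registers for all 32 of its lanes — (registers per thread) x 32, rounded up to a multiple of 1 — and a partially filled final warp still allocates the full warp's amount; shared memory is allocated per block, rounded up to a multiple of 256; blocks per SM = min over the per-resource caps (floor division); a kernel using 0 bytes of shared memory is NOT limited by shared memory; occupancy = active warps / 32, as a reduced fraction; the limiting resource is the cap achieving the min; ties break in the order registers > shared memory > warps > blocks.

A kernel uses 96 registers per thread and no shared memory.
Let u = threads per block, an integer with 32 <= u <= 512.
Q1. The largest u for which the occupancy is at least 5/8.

Answer: u = 320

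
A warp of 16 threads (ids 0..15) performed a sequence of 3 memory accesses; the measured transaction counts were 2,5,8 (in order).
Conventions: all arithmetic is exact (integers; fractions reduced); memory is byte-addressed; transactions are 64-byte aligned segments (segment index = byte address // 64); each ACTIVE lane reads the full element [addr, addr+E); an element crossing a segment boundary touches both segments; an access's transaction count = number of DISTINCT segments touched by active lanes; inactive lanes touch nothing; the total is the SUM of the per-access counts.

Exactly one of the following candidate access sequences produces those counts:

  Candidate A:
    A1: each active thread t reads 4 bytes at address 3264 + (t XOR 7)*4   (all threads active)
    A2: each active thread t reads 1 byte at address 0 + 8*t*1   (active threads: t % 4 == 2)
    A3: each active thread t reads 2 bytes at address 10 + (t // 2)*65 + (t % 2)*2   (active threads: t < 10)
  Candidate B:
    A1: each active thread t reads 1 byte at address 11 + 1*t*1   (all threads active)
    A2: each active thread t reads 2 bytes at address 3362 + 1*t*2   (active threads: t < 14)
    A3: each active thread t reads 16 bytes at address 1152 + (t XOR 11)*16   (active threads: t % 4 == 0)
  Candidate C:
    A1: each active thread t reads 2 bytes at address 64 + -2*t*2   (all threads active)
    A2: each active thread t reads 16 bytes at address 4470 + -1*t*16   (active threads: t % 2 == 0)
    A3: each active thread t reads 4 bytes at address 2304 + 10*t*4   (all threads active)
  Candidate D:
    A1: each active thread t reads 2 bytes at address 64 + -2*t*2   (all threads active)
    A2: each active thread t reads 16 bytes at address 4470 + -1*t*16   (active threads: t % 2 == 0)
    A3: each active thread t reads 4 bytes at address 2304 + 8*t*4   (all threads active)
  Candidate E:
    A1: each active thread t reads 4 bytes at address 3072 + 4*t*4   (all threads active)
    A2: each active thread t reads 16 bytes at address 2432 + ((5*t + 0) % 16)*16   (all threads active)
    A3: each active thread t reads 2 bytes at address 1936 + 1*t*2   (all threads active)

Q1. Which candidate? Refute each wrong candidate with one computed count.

A: A1 gives 1 transaction, not 2
B: A1 gives 1 transaction, not 2
C: A3 gives 10 transactions, not 8
E: A1 gives 4 transactions, not 2
D: all counts match (2,5,8)

Answer: D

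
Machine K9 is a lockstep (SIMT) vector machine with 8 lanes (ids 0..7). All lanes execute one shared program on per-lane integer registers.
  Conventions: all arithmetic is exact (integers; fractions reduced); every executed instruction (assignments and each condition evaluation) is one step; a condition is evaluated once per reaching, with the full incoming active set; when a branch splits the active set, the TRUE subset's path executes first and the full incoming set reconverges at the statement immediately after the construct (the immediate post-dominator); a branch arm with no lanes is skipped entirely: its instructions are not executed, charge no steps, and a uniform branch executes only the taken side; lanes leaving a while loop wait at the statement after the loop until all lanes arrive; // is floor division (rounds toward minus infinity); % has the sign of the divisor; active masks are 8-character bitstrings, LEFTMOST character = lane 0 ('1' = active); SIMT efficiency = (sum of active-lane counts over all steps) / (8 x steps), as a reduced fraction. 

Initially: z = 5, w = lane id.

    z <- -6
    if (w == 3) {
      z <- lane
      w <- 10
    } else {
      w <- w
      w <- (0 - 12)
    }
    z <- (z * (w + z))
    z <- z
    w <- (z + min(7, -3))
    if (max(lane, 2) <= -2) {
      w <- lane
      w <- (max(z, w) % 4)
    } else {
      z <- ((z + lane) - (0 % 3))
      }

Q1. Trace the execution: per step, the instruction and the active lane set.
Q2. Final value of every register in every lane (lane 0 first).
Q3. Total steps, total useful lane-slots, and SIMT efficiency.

step 0: z <- -6                      11111111
step 1: eval (w == 3)                11111111
step 2: z <- lane                    00010000
step 3: w <- 10                      00010000
step 4: w <- w                       11101111
step 5: w <- (0 - 12)                11101111
step 6: z <- (z * (w + z))           11111111
step 7: z <- z                       11111111
step 8: w <- (z + min(7, -3))        11111111
step 9: eval (max(lane, 2) <= -2)    11111111
step 10: z <- ((z + lane) - (0 % 3))  11111111

Answer: 11 steps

z: 108,109,110,42,112,113,114,115
w: 105,105,105,36,105,105,105,105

steps = 11; useful = 72; efficiency = 72/88 = 9/11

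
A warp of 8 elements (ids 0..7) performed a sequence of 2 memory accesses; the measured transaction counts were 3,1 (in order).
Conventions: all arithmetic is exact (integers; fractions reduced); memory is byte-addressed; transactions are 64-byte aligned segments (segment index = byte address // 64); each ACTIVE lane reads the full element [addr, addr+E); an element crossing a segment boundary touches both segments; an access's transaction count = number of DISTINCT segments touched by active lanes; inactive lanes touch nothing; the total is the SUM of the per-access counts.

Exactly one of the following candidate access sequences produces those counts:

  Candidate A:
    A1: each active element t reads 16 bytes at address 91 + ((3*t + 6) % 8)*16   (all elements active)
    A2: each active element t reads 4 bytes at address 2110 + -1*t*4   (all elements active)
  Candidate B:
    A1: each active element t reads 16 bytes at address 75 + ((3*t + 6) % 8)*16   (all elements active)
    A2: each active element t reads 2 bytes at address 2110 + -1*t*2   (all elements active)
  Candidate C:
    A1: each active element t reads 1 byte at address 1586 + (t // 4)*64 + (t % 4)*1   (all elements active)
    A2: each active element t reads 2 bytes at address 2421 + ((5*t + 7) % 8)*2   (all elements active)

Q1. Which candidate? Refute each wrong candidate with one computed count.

A: A2 gives 2 transactions, not 1
C: A1 gives 2 transactions, not 3
B: all counts match (3,1)

Answer: B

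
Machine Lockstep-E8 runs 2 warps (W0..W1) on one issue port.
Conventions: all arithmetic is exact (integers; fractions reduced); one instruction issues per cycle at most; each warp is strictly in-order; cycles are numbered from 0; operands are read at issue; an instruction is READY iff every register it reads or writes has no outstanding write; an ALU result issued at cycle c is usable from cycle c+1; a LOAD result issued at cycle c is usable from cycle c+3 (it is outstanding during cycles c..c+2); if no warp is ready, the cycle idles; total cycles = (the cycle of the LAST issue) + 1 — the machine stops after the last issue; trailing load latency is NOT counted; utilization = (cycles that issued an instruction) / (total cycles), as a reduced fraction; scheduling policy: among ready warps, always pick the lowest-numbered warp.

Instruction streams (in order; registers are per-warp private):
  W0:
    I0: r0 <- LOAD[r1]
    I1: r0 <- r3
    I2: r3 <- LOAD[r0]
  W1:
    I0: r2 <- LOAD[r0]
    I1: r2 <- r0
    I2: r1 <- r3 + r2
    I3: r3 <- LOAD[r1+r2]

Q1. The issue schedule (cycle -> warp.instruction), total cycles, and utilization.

cycle 0: W0.I0
cycle 1: W1.I0
cycle 2: idle
cycle 3: W0.I1
cycle 4: W0.I2
cycle 5: W1.I1
cycle 6: W1.I2
cycle 7: W1.I3

Answer: 8 cycles, utilization 7/8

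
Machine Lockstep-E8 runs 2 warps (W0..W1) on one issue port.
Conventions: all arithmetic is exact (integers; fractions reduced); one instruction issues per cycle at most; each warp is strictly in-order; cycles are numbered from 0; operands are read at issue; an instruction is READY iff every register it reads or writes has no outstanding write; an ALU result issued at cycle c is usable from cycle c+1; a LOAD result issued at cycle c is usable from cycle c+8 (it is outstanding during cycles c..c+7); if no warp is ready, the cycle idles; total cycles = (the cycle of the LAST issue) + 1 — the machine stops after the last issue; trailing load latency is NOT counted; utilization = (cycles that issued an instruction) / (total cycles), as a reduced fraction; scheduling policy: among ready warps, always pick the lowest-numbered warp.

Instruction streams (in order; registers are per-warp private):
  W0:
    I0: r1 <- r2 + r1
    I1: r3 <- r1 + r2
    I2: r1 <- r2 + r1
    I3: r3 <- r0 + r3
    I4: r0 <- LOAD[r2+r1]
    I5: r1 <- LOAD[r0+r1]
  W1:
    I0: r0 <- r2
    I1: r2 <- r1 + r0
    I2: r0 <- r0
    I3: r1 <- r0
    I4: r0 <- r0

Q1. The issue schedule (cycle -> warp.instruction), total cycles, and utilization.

cycle 0: W0.I0
cycle 1: W0.I1
cycle 2: W0.I2
cycle 3: W0.I3
cycle 4: W0.I4
cycle 5: W1.I0
cycle 6: W1.I1
cycle 7: W1.I2
cycle 8: W1.I3
cycle 9: W1.I4
cycle 10: idle
cycle 11: idle
cycle 12: W0.I5

Answer: 13 cycles, utilization 11/13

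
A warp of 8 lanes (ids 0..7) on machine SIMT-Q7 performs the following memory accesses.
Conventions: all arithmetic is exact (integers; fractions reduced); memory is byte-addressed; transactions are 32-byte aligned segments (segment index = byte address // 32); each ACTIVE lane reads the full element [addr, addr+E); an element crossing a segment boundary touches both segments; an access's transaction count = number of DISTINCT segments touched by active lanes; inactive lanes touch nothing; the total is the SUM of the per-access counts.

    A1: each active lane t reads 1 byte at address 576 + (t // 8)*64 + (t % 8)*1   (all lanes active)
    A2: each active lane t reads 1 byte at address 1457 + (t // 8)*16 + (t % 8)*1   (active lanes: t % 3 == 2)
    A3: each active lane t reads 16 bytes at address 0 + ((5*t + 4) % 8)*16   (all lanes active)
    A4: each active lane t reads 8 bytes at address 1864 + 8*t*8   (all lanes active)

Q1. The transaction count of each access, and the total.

A1: 1 transaction
A2: 1 transaction
A3: 4 transactions
A4: 8 transactions

Answer: 1,1,4,8; total 14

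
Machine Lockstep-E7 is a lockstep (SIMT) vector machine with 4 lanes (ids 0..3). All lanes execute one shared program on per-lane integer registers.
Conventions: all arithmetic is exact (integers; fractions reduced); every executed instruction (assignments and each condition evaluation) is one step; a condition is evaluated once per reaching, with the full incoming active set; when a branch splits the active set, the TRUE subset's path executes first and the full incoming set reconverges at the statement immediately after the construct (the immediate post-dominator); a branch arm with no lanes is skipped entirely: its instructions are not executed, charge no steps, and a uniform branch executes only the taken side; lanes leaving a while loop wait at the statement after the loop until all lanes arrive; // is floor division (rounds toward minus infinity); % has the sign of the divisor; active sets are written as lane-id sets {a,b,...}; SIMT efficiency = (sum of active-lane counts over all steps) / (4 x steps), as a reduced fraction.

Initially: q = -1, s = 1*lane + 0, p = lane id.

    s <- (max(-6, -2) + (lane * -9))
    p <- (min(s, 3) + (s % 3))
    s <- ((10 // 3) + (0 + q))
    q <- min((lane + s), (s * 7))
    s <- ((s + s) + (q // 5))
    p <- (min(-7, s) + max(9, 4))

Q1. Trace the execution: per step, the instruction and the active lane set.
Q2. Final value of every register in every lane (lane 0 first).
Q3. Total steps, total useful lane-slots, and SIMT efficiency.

step 0: s <- (max(-6, -2) + (lane * -9)) {0,1,2,3}
step 1: p <- (min(s, 3) + (s % 3))   {0,1,2,3}
step 2: s <- ((10 // 3) + (0 + q))   {0,1,2,3}
step 3: q <- min((lane + s), (s * 7)) {0,1,2,3}
step 4: s <- ((s + s) + (q // 5))    {0,1,2,3}
step 5: p <- (min(-7, s) + max(9, 4)) {0,1,2,3}

Answer: 6 steps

q: 2,3,4,5
s: 4,4,4,5
p: 2,2,2,2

steps = 6; useful = 24; efficiency = 24/24 = 1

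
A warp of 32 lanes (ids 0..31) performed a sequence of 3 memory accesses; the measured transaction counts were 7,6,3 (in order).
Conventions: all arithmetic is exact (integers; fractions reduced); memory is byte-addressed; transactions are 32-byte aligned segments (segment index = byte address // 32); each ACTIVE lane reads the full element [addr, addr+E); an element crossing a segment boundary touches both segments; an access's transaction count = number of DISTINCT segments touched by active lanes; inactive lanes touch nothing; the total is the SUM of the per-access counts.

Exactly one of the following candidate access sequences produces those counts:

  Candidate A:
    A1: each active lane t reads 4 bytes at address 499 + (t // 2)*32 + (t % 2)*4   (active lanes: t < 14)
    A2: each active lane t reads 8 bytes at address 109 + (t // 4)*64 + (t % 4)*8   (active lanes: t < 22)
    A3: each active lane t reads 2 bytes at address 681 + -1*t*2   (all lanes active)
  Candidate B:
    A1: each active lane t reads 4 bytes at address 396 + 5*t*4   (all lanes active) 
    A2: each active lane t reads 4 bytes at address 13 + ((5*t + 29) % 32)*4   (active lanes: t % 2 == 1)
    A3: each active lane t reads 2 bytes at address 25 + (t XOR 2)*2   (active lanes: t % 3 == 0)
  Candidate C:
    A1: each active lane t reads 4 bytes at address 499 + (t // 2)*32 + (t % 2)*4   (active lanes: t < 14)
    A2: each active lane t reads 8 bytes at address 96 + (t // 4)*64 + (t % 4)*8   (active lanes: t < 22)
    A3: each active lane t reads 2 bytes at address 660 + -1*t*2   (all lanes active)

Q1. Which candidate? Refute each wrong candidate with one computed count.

A: A2 gives 11 transactions, not 6
B: A1 gives 20 transactions, not 7
C: all counts match (7,6,3)

Answer: C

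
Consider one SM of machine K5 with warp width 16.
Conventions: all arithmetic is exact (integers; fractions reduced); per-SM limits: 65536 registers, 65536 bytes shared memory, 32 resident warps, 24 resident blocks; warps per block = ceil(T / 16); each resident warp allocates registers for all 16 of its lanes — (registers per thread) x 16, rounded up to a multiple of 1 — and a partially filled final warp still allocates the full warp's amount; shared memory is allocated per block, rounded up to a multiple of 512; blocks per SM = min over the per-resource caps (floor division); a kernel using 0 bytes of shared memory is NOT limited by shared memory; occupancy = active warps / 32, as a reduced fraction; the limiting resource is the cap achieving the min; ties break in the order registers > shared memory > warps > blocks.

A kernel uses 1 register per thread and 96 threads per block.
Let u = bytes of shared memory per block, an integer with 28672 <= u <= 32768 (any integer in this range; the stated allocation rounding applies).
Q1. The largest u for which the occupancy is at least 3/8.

Answer: u = 32768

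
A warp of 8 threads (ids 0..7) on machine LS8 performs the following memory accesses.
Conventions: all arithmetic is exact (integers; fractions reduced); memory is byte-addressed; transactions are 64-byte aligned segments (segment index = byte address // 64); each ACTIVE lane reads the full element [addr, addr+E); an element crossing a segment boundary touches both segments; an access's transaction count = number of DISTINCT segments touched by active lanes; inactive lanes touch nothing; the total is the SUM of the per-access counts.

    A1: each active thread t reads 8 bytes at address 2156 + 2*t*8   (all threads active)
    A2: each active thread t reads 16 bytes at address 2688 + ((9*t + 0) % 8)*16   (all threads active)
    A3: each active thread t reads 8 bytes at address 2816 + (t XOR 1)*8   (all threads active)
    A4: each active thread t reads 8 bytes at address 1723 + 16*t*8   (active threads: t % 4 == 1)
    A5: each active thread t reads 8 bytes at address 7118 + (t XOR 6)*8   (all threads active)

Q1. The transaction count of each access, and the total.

A1: 3 transactions
A2: 2 transactions
A3: 1 transaction
A4: 4 transactions
A5: 2 transactions

Answer: 3,2,1,4,2; total 12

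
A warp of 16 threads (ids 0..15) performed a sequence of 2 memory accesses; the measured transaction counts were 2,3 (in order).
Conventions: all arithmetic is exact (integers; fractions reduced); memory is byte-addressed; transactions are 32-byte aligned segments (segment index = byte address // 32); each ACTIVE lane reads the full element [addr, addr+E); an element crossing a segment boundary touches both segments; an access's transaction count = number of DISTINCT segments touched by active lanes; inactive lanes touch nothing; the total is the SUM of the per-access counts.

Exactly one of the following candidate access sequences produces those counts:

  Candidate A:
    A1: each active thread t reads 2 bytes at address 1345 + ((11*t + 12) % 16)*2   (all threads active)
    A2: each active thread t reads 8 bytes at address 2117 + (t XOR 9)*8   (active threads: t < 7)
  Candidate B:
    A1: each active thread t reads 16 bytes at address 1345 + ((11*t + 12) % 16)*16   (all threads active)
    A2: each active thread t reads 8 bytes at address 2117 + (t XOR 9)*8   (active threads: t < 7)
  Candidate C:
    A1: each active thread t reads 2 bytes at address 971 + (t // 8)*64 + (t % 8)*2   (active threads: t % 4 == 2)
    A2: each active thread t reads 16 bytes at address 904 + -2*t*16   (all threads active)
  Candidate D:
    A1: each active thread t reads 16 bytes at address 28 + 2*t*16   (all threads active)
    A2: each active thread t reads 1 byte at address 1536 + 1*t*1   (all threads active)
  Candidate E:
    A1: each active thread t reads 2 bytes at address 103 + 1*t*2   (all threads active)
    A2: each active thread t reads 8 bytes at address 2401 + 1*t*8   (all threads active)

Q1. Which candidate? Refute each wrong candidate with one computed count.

B: A1 gives 9 transactions, not 2
C: A2 gives 16 transactions, not 3
D: A1 gives 17 transactions, not 2
E: A2 gives 5 transactions, not 3
A: all counts match (2,3)

Answer: A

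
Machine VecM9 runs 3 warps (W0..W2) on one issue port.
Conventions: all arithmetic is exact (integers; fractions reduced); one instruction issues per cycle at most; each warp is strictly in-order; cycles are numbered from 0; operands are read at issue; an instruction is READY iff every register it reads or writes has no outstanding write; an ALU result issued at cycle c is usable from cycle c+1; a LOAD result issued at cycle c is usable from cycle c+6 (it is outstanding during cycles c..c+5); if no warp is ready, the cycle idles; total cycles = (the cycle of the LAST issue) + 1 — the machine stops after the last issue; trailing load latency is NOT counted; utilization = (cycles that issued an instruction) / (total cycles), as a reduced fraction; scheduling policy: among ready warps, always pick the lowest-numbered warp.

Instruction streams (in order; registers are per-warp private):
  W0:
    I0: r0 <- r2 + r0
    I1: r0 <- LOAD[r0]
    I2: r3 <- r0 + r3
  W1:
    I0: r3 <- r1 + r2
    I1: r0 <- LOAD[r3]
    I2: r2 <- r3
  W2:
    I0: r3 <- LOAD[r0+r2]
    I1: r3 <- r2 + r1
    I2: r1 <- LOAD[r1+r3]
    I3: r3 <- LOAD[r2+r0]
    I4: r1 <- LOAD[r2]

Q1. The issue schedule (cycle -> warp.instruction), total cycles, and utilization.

cycle 0: W0.I0
cycle 1: W0.I1
cycle 2: W1.I0
cycle 3: W1.I1
cycle 4: W1.I2
cycle 5: W2.I0
cycle 6: idle
cycle 7: W0.I2
cycle 8: idle
cycle 9: idle
cycle 10: idle
cycle 11: W2.I1
cycle 12: W2.I2
cycle 13: W2.I3
cycle 14: idle
cycle 15: idle
cycle 16: idle
cycle 17: idle
cycle 18: W2.I4

Answer: 19 cycles, utilization 11/19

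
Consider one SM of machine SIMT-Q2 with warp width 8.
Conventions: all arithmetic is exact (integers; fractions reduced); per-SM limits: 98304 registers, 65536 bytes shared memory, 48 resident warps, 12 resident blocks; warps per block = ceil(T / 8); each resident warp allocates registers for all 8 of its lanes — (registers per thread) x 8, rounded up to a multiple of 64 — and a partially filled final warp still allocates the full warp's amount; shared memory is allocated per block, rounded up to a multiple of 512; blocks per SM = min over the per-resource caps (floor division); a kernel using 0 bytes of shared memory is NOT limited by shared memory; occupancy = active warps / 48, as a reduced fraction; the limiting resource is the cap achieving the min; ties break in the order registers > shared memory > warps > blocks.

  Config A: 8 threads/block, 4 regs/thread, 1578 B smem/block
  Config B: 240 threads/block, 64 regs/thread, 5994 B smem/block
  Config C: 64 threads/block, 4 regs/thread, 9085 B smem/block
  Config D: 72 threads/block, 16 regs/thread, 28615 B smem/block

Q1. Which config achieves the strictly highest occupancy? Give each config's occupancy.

occupancies: A 1/4, B 5/8, C 1, D 3/8

Answer: C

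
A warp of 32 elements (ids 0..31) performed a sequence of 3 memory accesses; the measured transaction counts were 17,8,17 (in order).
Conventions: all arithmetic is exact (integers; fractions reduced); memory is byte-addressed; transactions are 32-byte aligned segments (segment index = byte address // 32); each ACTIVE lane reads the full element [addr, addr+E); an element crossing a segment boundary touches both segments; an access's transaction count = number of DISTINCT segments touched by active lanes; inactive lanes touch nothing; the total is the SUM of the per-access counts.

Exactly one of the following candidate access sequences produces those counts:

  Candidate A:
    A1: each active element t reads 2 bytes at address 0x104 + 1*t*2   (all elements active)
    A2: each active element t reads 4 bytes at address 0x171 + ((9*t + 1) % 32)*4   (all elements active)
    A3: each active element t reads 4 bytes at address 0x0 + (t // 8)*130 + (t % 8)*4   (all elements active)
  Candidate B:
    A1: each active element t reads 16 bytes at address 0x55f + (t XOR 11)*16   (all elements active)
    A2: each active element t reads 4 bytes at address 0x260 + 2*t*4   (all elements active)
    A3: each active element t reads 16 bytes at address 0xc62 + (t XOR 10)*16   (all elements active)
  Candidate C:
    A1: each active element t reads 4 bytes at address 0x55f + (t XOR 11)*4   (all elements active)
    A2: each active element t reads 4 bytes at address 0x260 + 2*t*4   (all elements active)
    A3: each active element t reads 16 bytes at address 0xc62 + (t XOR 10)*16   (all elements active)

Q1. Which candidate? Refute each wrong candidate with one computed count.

A: A1 gives 3 transactions, not 17
C: A1 gives 5 transactions, not 17
B: all counts match (17,8,17)

Answer: B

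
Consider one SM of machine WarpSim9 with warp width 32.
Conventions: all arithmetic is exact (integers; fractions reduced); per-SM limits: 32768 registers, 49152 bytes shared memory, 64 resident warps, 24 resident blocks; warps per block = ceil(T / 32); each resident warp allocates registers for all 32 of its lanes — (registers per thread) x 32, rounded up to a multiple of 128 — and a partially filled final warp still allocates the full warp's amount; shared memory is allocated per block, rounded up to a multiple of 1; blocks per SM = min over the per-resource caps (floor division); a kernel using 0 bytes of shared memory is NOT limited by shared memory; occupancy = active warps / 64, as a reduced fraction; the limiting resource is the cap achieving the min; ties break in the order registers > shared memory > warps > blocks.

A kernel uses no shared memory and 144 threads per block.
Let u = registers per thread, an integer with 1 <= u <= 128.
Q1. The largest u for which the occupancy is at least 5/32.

Answer: u = 100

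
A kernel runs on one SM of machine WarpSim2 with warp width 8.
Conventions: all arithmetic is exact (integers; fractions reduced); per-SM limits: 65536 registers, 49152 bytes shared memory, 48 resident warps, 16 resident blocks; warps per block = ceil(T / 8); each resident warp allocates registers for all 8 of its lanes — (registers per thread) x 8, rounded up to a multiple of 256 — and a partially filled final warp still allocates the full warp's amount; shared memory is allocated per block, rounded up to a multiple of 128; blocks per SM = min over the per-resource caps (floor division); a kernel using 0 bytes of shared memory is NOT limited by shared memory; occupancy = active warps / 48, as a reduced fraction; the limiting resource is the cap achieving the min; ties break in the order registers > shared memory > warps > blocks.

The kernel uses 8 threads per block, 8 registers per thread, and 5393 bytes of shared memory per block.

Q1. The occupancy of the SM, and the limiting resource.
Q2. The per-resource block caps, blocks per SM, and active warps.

Answer: occupancy 1/6, limited by shared memory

registers: 256 blocks
shared memory: 8 blocks
warps: 48 blocks
blocks: 16 blocks

Answer: 8 blocks, 8 active warps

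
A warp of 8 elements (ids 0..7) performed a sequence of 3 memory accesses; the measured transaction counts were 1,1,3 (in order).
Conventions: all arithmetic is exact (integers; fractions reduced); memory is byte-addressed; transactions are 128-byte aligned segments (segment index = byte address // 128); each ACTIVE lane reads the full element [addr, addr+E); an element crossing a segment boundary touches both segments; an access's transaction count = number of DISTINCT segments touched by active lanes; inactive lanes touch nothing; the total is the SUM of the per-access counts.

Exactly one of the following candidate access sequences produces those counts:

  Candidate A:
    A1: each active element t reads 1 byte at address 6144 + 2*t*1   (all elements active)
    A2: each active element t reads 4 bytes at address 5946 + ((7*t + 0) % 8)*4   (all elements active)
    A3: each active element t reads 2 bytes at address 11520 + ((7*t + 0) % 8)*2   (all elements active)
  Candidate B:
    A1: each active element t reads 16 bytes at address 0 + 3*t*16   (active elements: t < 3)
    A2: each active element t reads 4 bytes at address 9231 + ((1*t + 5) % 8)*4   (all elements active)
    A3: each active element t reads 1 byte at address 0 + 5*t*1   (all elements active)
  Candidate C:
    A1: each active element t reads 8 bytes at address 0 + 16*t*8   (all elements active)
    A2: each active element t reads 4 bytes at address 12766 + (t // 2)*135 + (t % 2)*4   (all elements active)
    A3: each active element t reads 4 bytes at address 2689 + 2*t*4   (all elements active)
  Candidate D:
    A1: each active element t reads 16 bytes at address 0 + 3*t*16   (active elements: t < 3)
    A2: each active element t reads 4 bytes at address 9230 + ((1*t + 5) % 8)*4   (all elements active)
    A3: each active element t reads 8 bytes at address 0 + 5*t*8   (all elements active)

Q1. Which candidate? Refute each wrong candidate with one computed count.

A: A3 gives 1 transaction, not 3
B: A3 gives 1 transaction, not 3
C: A1 gives 8 transactions, not 1
D: all counts match (1,1,3)

Answer: D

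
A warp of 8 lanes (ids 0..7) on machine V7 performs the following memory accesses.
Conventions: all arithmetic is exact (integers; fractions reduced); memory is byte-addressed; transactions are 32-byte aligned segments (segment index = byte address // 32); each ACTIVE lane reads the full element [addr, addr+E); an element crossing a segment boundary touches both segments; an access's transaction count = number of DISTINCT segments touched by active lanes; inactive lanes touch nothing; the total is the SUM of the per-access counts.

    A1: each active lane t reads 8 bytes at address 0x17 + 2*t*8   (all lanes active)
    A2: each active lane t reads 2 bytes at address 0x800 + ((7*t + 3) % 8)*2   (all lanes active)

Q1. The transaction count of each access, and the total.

A1: 5 transactions
A2: 1 transaction

Answer: 5,1; total 6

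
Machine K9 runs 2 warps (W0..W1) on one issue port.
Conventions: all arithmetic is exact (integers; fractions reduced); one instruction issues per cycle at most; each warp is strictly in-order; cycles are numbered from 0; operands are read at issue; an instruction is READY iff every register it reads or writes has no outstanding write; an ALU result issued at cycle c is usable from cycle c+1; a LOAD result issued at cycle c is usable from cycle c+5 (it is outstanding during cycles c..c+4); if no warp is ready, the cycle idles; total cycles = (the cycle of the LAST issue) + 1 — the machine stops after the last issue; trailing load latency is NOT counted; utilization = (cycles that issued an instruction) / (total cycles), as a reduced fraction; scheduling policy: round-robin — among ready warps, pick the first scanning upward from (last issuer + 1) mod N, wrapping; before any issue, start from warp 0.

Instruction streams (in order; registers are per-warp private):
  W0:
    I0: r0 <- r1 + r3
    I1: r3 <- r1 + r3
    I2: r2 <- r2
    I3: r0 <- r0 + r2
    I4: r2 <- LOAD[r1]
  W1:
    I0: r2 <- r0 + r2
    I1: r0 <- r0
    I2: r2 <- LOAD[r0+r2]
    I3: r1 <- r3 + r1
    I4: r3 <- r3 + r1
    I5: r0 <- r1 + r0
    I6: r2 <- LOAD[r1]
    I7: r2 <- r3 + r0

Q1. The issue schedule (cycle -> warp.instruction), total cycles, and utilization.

cycle 0: W0.I0
cycle 1: W1.I0
cycle 2: W0.I1
cycle 3: W1.I1
cycle 4: W0.I2
cycle 5: W1.I2
cycle 6: W0.I3
cycle 7: W1.I3
cycle 8: W0.I4
cycle 9: W1.I4
cycle 10: W1.I5
cycle 11: W1.I6
cycle 12: idle
cycle 13: idle
cycle 14: idle
cycle 15: idle
cycle 16: W1.I7

Answer: 17 cycles, utilization 13/17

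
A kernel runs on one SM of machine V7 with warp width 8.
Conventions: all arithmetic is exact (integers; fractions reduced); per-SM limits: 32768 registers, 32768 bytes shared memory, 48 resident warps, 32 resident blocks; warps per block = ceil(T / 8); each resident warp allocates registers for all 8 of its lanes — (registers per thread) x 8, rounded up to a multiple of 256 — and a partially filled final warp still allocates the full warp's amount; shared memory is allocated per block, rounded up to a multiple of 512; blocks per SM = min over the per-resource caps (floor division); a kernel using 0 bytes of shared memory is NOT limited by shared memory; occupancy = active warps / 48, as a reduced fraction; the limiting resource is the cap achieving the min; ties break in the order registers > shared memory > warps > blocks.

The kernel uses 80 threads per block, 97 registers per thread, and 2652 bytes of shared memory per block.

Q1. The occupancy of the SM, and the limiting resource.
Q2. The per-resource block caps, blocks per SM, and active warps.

Answer: occupancy 5/8, limited by registers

registers: 3 blocks
shared memory: 10 blocks
warps: 4 blocks
blocks: 32 blocks

Answer: 3 blocks, 30 active warps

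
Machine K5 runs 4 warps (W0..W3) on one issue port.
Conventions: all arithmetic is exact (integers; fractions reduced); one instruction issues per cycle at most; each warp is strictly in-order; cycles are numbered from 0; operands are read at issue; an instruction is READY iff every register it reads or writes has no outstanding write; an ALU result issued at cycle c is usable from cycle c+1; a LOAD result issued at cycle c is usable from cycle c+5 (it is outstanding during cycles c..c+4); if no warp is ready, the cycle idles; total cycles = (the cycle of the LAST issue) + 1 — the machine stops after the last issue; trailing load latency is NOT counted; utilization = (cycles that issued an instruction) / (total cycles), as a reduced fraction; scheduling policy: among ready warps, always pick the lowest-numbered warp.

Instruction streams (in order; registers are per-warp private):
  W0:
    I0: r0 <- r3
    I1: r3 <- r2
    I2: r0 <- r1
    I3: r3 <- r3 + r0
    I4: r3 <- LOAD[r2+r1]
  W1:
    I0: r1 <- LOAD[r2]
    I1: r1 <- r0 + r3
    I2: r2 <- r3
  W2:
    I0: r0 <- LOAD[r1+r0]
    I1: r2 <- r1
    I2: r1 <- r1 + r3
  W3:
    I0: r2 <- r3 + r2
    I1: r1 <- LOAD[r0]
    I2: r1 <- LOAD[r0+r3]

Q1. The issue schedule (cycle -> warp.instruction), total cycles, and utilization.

cycle 0: W0.I0
cycle 1: W0.I1
cycle 2: W0.I2
cycle 3: W0.I3
cycle 4: W0.I4
cycle 5: W1.I0
cycle 6: W2.I0
cycle 7: W2.I1
cycle 8: W2.I2
cycle 9: W3.I0
cycle 10: W1.I1
cycle 11: W1.I2
cycle 12: W3.I1
cycle 13: idle
cycle 14: idle
cycle 15: idle
cycle 16: idle
cycle 17: W3.I2

Answer: 18 cycles, utilization 7/9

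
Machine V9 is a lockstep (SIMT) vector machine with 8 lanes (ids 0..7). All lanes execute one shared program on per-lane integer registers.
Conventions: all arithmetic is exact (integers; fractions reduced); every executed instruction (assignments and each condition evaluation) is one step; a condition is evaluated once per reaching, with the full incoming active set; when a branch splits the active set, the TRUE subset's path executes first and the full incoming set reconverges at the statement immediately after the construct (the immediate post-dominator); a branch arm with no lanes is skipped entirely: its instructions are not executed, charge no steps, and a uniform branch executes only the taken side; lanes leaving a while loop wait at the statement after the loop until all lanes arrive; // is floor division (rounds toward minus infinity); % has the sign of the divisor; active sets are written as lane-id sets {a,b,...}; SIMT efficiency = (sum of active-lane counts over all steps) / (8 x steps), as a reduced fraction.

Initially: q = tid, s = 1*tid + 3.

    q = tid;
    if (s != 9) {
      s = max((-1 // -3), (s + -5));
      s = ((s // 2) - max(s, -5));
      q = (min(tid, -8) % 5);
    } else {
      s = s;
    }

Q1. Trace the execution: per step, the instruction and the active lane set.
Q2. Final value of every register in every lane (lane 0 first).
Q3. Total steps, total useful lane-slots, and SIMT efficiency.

step 0: q <- tid                     {0,1,2,3,4,5,6,7}
step 1: eval (s != 9)                {0,1,2,3,4,5,6,7}
step 2: s <- max((-1 // -3), (s + -5)) {0,1,2,3,4,5,7}
step 3: s <- ((s // 2) - max(s, -5)) {0,1,2,3,4,5,7}
step 4: q <- (min(tid, -8) % 5)      {0,1,2,3,4,5,7}
step 5: s <- s                       {6}

Answer: 6 steps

q: 2,2,2,2,2,2,6,2
s: 0,0,0,-1,-1,-2,9,-3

steps = 6; useful = 38; efficiency = 38/48 = 19/24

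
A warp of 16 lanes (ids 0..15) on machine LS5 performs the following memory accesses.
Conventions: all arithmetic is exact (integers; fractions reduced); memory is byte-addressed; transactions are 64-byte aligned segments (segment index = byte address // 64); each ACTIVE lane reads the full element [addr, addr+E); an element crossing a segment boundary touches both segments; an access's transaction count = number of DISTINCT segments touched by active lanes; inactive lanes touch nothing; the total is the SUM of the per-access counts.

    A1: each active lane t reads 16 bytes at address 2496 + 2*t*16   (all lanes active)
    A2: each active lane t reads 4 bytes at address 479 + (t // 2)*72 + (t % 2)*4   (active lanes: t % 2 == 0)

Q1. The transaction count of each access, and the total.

A1: 8 transactions
A2: 9 transactions

Answer: 8,9; total 17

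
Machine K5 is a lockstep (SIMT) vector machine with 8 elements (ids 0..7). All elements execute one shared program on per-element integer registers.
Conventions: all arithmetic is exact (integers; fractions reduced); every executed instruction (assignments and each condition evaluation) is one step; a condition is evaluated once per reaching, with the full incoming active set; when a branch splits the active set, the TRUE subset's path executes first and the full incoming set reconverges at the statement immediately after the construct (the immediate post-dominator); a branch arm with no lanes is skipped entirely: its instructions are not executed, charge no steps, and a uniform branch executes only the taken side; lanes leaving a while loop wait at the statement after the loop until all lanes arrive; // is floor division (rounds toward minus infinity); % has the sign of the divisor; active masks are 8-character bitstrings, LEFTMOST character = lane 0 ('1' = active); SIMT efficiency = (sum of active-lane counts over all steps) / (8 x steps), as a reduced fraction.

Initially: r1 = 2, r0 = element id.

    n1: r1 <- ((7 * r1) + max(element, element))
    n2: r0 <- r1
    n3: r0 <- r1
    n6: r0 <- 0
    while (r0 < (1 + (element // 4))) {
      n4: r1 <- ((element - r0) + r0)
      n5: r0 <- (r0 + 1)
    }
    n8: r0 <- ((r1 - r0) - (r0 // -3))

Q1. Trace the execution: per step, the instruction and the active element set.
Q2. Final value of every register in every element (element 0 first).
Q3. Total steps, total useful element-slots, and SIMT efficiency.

step 0: r1 <- ((7 * r1) + max(element, element)) 11111111
step 1: r0 <- r1                     11111111
step 2: r0 <- r1                     11111111
step 3: r0 <- 0                      11111111
step 4: eval (r0 < (1 + (element // 4))) 11111111
step 5: r1 <- ((element - r0) + r0)  11111111
step 6: r0 <- (r0 + 1)               11111111
step 7: eval (r0 < (1 + (element // 4))) 11111111
step 8: r1 <- ((element - r0) + r0)  00001111
step 9: r0 <- (r0 + 1)               00001111
step 10: eval (r0 < (1 + (element // 4))) 00001111
step 11: r0 <- ((r1 - r0) - (r0 // -3)) 11111111

Answer: 12 steps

r1: 0,1,2,3,4,5,6,7
r0: 0,1,2,3,3,4,5,6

steps = 12; useful = 84; efficiency = 84/96 = 7/8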